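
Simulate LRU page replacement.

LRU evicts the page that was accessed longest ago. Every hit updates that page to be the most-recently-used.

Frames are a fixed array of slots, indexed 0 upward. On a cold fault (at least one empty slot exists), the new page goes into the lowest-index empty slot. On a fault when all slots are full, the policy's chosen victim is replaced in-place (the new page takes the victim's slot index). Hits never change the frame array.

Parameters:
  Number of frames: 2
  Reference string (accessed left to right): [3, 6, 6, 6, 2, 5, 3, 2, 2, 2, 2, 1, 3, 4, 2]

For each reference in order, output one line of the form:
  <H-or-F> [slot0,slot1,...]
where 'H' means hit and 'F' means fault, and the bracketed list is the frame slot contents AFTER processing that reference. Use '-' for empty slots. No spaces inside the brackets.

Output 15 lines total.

F [3,-]
F [3,6]
H [3,6]
H [3,6]
F [2,6]
F [2,5]
F [3,5]
F [3,2]
H [3,2]
H [3,2]
H [3,2]
F [1,2]
F [1,3]
F [4,3]
F [4,2]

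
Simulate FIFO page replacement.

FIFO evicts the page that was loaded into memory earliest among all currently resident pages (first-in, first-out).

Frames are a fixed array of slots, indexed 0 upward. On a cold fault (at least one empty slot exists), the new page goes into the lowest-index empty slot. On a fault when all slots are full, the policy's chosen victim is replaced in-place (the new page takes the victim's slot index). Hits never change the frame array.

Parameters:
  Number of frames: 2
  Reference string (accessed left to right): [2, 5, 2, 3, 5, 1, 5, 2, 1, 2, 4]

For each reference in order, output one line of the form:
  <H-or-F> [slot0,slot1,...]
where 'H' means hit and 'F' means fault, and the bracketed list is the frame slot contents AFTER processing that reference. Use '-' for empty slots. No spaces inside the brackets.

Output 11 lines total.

F [2,-]
F [2,5]
H [2,5]
F [3,5]
H [3,5]
F [3,1]
F [5,1]
F [5,2]
F [1,2]
H [1,2]
F [1,4]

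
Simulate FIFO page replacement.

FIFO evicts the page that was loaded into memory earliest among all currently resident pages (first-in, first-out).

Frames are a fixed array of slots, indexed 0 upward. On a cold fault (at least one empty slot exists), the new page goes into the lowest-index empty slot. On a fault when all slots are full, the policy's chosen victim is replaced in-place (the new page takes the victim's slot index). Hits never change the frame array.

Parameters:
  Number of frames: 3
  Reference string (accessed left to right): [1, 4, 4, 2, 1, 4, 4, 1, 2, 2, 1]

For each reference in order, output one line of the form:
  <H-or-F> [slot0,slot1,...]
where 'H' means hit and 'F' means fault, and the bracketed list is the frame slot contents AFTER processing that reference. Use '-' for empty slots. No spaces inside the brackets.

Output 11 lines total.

F [1,-,-]
F [1,4,-]
H [1,4,-]
F [1,4,2]
H [1,4,2]
H [1,4,2]
H [1,4,2]
H [1,4,2]
H [1,4,2]
H [1,4,2]
H [1,4,2]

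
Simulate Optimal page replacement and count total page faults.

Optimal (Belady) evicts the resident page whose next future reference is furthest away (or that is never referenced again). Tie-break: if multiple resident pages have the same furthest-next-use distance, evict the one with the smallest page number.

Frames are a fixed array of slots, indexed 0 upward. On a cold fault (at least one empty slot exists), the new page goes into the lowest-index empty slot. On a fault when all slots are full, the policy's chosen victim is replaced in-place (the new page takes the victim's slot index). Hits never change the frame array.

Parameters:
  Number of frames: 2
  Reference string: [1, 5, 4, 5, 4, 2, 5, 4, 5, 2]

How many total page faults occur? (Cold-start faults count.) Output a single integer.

Step 0: ref 1 → FAULT, frames=[1,-]
Step 1: ref 5 → FAULT, frames=[1,5]
Step 2: ref 4 → FAULT (evict 1), frames=[4,5]
Step 3: ref 5 → HIT, frames=[4,5]
Step 4: ref 4 → HIT, frames=[4,5]
Step 5: ref 2 → FAULT (evict 4), frames=[2,5]
Step 6: ref 5 → HIT, frames=[2,5]
Step 7: ref 4 → FAULT (evict 2), frames=[4,5]
Step 8: ref 5 → HIT, frames=[4,5]
Step 9: ref 2 → FAULT (evict 4), frames=[2,5]
Total faults: 6

Answer: 6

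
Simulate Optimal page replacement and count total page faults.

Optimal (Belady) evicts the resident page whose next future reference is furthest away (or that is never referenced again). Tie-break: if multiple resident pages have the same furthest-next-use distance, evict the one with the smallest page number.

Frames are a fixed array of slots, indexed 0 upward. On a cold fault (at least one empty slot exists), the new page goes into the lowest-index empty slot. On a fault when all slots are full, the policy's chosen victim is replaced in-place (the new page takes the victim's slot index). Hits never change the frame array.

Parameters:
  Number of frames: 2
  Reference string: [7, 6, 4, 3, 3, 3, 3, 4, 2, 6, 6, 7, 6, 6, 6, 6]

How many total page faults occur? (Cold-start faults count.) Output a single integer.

Step 0: ref 7 → FAULT, frames=[7,-]
Step 1: ref 6 → FAULT, frames=[7,6]
Step 2: ref 4 → FAULT (evict 7), frames=[4,6]
Step 3: ref 3 → FAULT (evict 6), frames=[4,3]
Step 4: ref 3 → HIT, frames=[4,3]
Step 5: ref 3 → HIT, frames=[4,3]
Step 6: ref 3 → HIT, frames=[4,3]
Step 7: ref 4 → HIT, frames=[4,3]
Step 8: ref 2 → FAULT (evict 3), frames=[4,2]
Step 9: ref 6 → FAULT (evict 2), frames=[4,6]
Step 10: ref 6 → HIT, frames=[4,6]
Step 11: ref 7 → FAULT (evict 4), frames=[7,6]
Step 12: ref 6 → HIT, frames=[7,6]
Step 13: ref 6 → HIT, frames=[7,6]
Step 14: ref 6 → HIT, frames=[7,6]
Step 15: ref 6 → HIT, frames=[7,6]
Total faults: 7

Answer: 7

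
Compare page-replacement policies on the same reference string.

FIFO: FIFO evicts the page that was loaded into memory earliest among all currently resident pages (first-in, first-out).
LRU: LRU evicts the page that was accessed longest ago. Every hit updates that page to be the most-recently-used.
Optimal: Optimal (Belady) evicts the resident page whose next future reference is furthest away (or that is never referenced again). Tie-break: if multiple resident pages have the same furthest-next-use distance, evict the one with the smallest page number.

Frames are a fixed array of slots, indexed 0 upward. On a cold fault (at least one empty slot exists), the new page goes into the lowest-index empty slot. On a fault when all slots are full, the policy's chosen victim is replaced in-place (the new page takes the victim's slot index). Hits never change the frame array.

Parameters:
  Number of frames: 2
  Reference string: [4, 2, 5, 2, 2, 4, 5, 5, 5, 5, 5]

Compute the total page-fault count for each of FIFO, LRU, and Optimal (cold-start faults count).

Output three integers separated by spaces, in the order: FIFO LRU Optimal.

Answer: 4 5 4

Derivation:
--- FIFO ---
  step 0: ref 4 -> FAULT, frames=[4,-] (faults so far: 1)
  step 1: ref 2 -> FAULT, frames=[4,2] (faults so far: 2)
  step 2: ref 5 -> FAULT, evict 4, frames=[5,2] (faults so far: 3)
  step 3: ref 2 -> HIT, frames=[5,2] (faults so far: 3)
  step 4: ref 2 -> HIT, frames=[5,2] (faults so far: 3)
  step 5: ref 4 -> FAULT, evict 2, frames=[5,4] (faults so far: 4)
  step 6: ref 5 -> HIT, frames=[5,4] (faults so far: 4)
  step 7: ref 5 -> HIT, frames=[5,4] (faults so far: 4)
  step 8: ref 5 -> HIT, frames=[5,4] (faults so far: 4)
  step 9: ref 5 -> HIT, frames=[5,4] (faults so far: 4)
  step 10: ref 5 -> HIT, frames=[5,4] (faults so far: 4)
  FIFO total faults: 4
--- LRU ---
  step 0: ref 4 -> FAULT, frames=[4,-] (faults so far: 1)
  step 1: ref 2 -> FAULT, frames=[4,2] (faults so far: 2)
  step 2: ref 5 -> FAULT, evict 4, frames=[5,2] (faults so far: 3)
  step 3: ref 2 -> HIT, frames=[5,2] (faults so far: 3)
  step 4: ref 2 -> HIT, frames=[5,2] (faults so far: 3)
  step 5: ref 4 -> FAULT, evict 5, frames=[4,2] (faults so far: 4)
  step 6: ref 5 -> FAULT, evict 2, frames=[4,5] (faults so far: 5)
  step 7: ref 5 -> HIT, frames=[4,5] (faults so far: 5)
  step 8: ref 5 -> HIT, frames=[4,5] (faults so far: 5)
  step 9: ref 5 -> HIT, frames=[4,5] (faults so far: 5)
  step 10: ref 5 -> HIT, frames=[4,5] (faults so far: 5)
  LRU total faults: 5
--- Optimal ---
  step 0: ref 4 -> FAULT, frames=[4,-] (faults so far: 1)
  step 1: ref 2 -> FAULT, frames=[4,2] (faults so far: 2)
  step 2: ref 5 -> FAULT, evict 4, frames=[5,2] (faults so far: 3)
  step 3: ref 2 -> HIT, frames=[5,2] (faults so far: 3)
  step 4: ref 2 -> HIT, frames=[5,2] (faults so far: 3)
  step 5: ref 4 -> FAULT, evict 2, frames=[5,4] (faults so far: 4)
  step 6: ref 5 -> HIT, frames=[5,4] (faults so far: 4)
  step 7: ref 5 -> HIT, frames=[5,4] (faults so far: 4)
  step 8: ref 5 -> HIT, frames=[5,4] (faults so far: 4)
  step 9: ref 5 -> HIT, frames=[5,4] (faults so far: 4)
  step 10: ref 5 -> HIT, frames=[5,4] (faults so far: 4)
  Optimal total faults: 4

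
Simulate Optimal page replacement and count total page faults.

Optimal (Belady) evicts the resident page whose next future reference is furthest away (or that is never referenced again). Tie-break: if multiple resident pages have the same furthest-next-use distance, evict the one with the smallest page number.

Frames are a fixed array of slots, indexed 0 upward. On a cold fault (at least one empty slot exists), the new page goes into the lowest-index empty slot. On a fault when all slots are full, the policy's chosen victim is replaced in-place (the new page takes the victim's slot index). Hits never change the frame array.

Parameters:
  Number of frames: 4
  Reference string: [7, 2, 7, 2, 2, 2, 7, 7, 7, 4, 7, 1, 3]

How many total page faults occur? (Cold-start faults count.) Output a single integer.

Step 0: ref 7 → FAULT, frames=[7,-,-,-]
Step 1: ref 2 → FAULT, frames=[7,2,-,-]
Step 2: ref 7 → HIT, frames=[7,2,-,-]
Step 3: ref 2 → HIT, frames=[7,2,-,-]
Step 4: ref 2 → HIT, frames=[7,2,-,-]
Step 5: ref 2 → HIT, frames=[7,2,-,-]
Step 6: ref 7 → HIT, frames=[7,2,-,-]
Step 7: ref 7 → HIT, frames=[7,2,-,-]
Step 8: ref 7 → HIT, frames=[7,2,-,-]
Step 9: ref 4 → FAULT, frames=[7,2,4,-]
Step 10: ref 7 → HIT, frames=[7,2,4,-]
Step 11: ref 1 → FAULT, frames=[7,2,4,1]
Step 12: ref 3 → FAULT (evict 1), frames=[7,2,4,3]
Total faults: 5

Answer: 5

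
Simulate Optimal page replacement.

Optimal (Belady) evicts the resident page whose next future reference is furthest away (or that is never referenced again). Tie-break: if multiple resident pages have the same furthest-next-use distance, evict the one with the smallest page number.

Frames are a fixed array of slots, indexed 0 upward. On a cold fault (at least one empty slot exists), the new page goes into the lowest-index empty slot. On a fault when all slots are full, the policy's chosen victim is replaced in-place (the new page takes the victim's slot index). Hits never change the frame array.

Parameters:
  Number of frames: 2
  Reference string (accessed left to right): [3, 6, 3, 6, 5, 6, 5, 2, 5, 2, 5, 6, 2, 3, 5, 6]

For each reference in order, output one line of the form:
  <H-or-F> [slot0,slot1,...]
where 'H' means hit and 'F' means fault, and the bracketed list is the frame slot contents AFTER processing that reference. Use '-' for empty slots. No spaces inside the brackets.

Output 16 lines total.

F [3,-]
F [3,6]
H [3,6]
H [3,6]
F [5,6]
H [5,6]
H [5,6]
F [5,2]
H [5,2]
H [5,2]
H [5,2]
F [6,2]
H [6,2]
F [6,3]
F [6,5]
H [6,5]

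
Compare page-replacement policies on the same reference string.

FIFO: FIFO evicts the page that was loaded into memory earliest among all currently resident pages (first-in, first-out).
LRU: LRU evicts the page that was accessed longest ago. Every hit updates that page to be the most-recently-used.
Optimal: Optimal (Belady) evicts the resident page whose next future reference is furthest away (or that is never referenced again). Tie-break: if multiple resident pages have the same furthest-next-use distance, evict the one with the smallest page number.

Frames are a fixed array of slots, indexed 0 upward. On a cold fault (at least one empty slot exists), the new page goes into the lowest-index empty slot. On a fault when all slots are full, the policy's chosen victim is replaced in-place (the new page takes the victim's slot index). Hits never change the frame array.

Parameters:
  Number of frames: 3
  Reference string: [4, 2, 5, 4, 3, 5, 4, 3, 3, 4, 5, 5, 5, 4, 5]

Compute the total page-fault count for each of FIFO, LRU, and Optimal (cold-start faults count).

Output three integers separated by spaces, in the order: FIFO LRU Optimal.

--- FIFO ---
  step 0: ref 4 -> FAULT, frames=[4,-,-] (faults so far: 1)
  step 1: ref 2 -> FAULT, frames=[4,2,-] (faults so far: 2)
  step 2: ref 5 -> FAULT, frames=[4,2,5] (faults so far: 3)
  step 3: ref 4 -> HIT, frames=[4,2,5] (faults so far: 3)
  step 4: ref 3 -> FAULT, evict 4, frames=[3,2,5] (faults so far: 4)
  step 5: ref 5 -> HIT, frames=[3,2,5] (faults so far: 4)
  step 6: ref 4 -> FAULT, evict 2, frames=[3,4,5] (faults so far: 5)
  step 7: ref 3 -> HIT, frames=[3,4,5] (faults so far: 5)
  step 8: ref 3 -> HIT, frames=[3,4,5] (faults so far: 5)
  step 9: ref 4 -> HIT, frames=[3,4,5] (faults so far: 5)
  step 10: ref 5 -> HIT, frames=[3,4,5] (faults so far: 5)
  step 11: ref 5 -> HIT, frames=[3,4,5] (faults so far: 5)
  step 12: ref 5 -> HIT, frames=[3,4,5] (faults so far: 5)
  step 13: ref 4 -> HIT, frames=[3,4,5] (faults so far: 5)
  step 14: ref 5 -> HIT, frames=[3,4,5] (faults so far: 5)
  FIFO total faults: 5
--- LRU ---
  step 0: ref 4 -> FAULT, frames=[4,-,-] (faults so far: 1)
  step 1: ref 2 -> FAULT, frames=[4,2,-] (faults so far: 2)
  step 2: ref 5 -> FAULT, frames=[4,2,5] (faults so far: 3)
  step 3: ref 4 -> HIT, frames=[4,2,5] (faults so far: 3)
  step 4: ref 3 -> FAULT, evict 2, frames=[4,3,5] (faults so far: 4)
  step 5: ref 5 -> HIT, frames=[4,3,5] (faults so far: 4)
  step 6: ref 4 -> HIT, frames=[4,3,5] (faults so far: 4)
  step 7: ref 3 -> HIT, frames=[4,3,5] (faults so far: 4)
  step 8: ref 3 -> HIT, frames=[4,3,5] (faults so far: 4)
  step 9: ref 4 -> HIT, frames=[4,3,5] (faults so far: 4)
  step 10: ref 5 -> HIT, frames=[4,3,5] (faults so far: 4)
  step 11: ref 5 -> HIT, frames=[4,3,5] (faults so far: 4)
  step 12: ref 5 -> HIT, frames=[4,3,5] (faults so far: 4)
  step 13: ref 4 -> HIT, frames=[4,3,5] (faults so far: 4)
  step 14: ref 5 -> HIT, frames=[4,3,5] (faults so far: 4)
  LRU total faults: 4
--- Optimal ---
  step 0: ref 4 -> FAULT, frames=[4,-,-] (faults so far: 1)
  step 1: ref 2 -> FAULT, frames=[4,2,-] (faults so far: 2)
  step 2: ref 5 -> FAULT, frames=[4,2,5] (faults so far: 3)
  step 3: ref 4 -> HIT, frames=[4,2,5] (faults so far: 3)
  step 4: ref 3 -> FAULT, evict 2, frames=[4,3,5] (faults so far: 4)
  step 5: ref 5 -> HIT, frames=[4,3,5] (faults so far: 4)
  step 6: ref 4 -> HIT, frames=[4,3,5] (faults so far: 4)
  step 7: ref 3 -> HIT, frames=[4,3,5] (faults so far: 4)
  step 8: ref 3 -> HIT, frames=[4,3,5] (faults so far: 4)
  step 9: ref 4 -> HIT, frames=[4,3,5] (faults so far: 4)
  step 10: ref 5 -> HIT, frames=[4,3,5] (faults so far: 4)
  step 11: ref 5 -> HIT, frames=[4,3,5] (faults so far: 4)
  step 12: ref 5 -> HIT, frames=[4,3,5] (faults so far: 4)
  step 13: ref 4 -> HIT, frames=[4,3,5] (faults so far: 4)
  step 14: ref 5 -> HIT, frames=[4,3,5] (faults so far: 4)
  Optimal total faults: 4

Answer: 5 4 4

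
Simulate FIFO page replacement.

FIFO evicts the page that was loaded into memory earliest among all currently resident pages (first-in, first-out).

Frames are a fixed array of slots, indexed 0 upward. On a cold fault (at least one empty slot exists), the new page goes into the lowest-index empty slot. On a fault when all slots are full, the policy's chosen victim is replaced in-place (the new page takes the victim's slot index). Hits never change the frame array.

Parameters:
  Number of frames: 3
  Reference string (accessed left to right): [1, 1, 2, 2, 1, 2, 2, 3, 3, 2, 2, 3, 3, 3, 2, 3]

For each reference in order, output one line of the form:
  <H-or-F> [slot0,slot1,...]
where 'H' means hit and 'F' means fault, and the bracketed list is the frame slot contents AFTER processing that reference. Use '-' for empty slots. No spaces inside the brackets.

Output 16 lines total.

F [1,-,-]
H [1,-,-]
F [1,2,-]
H [1,2,-]
H [1,2,-]
H [1,2,-]
H [1,2,-]
F [1,2,3]
H [1,2,3]
H [1,2,3]
H [1,2,3]
H [1,2,3]
H [1,2,3]
H [1,2,3]
H [1,2,3]
H [1,2,3]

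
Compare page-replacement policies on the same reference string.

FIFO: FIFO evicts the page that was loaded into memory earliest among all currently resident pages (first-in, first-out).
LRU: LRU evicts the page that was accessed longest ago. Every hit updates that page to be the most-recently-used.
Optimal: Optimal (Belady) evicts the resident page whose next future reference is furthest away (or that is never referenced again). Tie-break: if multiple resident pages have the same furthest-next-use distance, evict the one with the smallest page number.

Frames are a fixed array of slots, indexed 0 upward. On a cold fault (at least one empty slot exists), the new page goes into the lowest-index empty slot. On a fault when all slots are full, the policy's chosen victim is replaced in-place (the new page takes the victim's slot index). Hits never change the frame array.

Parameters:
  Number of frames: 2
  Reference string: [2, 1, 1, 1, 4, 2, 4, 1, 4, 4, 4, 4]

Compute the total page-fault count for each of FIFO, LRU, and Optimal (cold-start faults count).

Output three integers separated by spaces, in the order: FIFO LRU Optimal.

--- FIFO ---
  step 0: ref 2 -> FAULT, frames=[2,-] (faults so far: 1)
  step 1: ref 1 -> FAULT, frames=[2,1] (faults so far: 2)
  step 2: ref 1 -> HIT, frames=[2,1] (faults so far: 2)
  step 3: ref 1 -> HIT, frames=[2,1] (faults so far: 2)
  step 4: ref 4 -> FAULT, evict 2, frames=[4,1] (faults so far: 3)
  step 5: ref 2 -> FAULT, evict 1, frames=[4,2] (faults so far: 4)
  step 6: ref 4 -> HIT, frames=[4,2] (faults so far: 4)
  step 7: ref 1 -> FAULT, evict 4, frames=[1,2] (faults so far: 5)
  step 8: ref 4 -> FAULT, evict 2, frames=[1,4] (faults so far: 6)
  step 9: ref 4 -> HIT, frames=[1,4] (faults so far: 6)
  step 10: ref 4 -> HIT, frames=[1,4] (faults so far: 6)
  step 11: ref 4 -> HIT, frames=[1,4] (faults so far: 6)
  FIFO total faults: 6
--- LRU ---
  step 0: ref 2 -> FAULT, frames=[2,-] (faults so far: 1)
  step 1: ref 1 -> FAULT, frames=[2,1] (faults so far: 2)
  step 2: ref 1 -> HIT, frames=[2,1] (faults so far: 2)
  step 3: ref 1 -> HIT, frames=[2,1] (faults so far: 2)
  step 4: ref 4 -> FAULT, evict 2, frames=[4,1] (faults so far: 3)
  step 5: ref 2 -> FAULT, evict 1, frames=[4,2] (faults so far: 4)
  step 6: ref 4 -> HIT, frames=[4,2] (faults so far: 4)
  step 7: ref 1 -> FAULT, evict 2, frames=[4,1] (faults so far: 5)
  step 8: ref 4 -> HIT, frames=[4,1] (faults so far: 5)
  step 9: ref 4 -> HIT, frames=[4,1] (faults so far: 5)
  step 10: ref 4 -> HIT, frames=[4,1] (faults so far: 5)
  step 11: ref 4 -> HIT, frames=[4,1] (faults so far: 5)
  LRU total faults: 5
--- Optimal ---
  step 0: ref 2 -> FAULT, frames=[2,-] (faults so far: 1)
  step 1: ref 1 -> FAULT, frames=[2,1] (faults so far: 2)
  step 2: ref 1 -> HIT, frames=[2,1] (faults so far: 2)
  step 3: ref 1 -> HIT, frames=[2,1] (faults so far: 2)
  step 4: ref 4 -> FAULT, evict 1, frames=[2,4] (faults so far: 3)
  step 5: ref 2 -> HIT, frames=[2,4] (faults so far: 3)
  step 6: ref 4 -> HIT, frames=[2,4] (faults so far: 3)
  step 7: ref 1 -> FAULT, evict 2, frames=[1,4] (faults so far: 4)
  step 8: ref 4 -> HIT, frames=[1,4] (faults so far: 4)
  step 9: ref 4 -> HIT, frames=[1,4] (faults so far: 4)
  step 10: ref 4 -> HIT, frames=[1,4] (faults so far: 4)
  step 11: ref 4 -> HIT, frames=[1,4] (faults so far: 4)
  Optimal total faults: 4

Answer: 6 5 4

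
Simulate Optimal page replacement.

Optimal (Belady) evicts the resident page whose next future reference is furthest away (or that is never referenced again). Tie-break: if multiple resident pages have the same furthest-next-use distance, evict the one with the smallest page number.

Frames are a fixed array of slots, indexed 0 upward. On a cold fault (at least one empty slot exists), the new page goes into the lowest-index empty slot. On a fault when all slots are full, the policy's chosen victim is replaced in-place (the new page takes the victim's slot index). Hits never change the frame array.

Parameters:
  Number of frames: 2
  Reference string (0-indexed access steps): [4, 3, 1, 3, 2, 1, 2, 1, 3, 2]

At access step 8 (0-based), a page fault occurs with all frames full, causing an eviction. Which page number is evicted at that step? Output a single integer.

Answer: 1

Derivation:
Step 0: ref 4 -> FAULT, frames=[4,-]
Step 1: ref 3 -> FAULT, frames=[4,3]
Step 2: ref 1 -> FAULT, evict 4, frames=[1,3]
Step 3: ref 3 -> HIT, frames=[1,3]
Step 4: ref 2 -> FAULT, evict 3, frames=[1,2]
Step 5: ref 1 -> HIT, frames=[1,2]
Step 6: ref 2 -> HIT, frames=[1,2]
Step 7: ref 1 -> HIT, frames=[1,2]
Step 8: ref 3 -> FAULT, evict 1, frames=[3,2]
At step 8: evicted page 1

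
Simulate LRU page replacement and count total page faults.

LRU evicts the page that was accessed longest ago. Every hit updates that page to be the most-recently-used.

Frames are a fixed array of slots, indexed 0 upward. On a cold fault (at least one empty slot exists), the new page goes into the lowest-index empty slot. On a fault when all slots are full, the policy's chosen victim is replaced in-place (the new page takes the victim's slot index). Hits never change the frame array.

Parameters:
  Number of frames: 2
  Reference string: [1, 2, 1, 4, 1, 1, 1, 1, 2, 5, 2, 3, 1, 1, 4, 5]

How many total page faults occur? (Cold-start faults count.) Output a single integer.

Step 0: ref 1 → FAULT, frames=[1,-]
Step 1: ref 2 → FAULT, frames=[1,2]
Step 2: ref 1 → HIT, frames=[1,2]
Step 3: ref 4 → FAULT (evict 2), frames=[1,4]
Step 4: ref 1 → HIT, frames=[1,4]
Step 5: ref 1 → HIT, frames=[1,4]
Step 6: ref 1 → HIT, frames=[1,4]
Step 7: ref 1 → HIT, frames=[1,4]
Step 8: ref 2 → FAULT (evict 4), frames=[1,2]
Step 9: ref 5 → FAULT (evict 1), frames=[5,2]
Step 10: ref 2 → HIT, frames=[5,2]
Step 11: ref 3 → FAULT (evict 5), frames=[3,2]
Step 12: ref 1 → FAULT (evict 2), frames=[3,1]
Step 13: ref 1 → HIT, frames=[3,1]
Step 14: ref 4 → FAULT (evict 3), frames=[4,1]
Step 15: ref 5 → FAULT (evict 1), frames=[4,5]
Total faults: 9

Answer: 9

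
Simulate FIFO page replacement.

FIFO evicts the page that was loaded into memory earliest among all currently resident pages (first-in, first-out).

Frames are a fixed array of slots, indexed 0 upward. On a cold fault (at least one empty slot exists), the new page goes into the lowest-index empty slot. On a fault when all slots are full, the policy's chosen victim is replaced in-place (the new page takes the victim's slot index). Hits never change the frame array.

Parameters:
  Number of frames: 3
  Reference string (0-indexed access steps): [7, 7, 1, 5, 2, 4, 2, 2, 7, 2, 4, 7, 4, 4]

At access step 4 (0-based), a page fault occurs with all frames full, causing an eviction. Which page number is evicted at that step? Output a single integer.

Answer: 7

Derivation:
Step 0: ref 7 -> FAULT, frames=[7,-,-]
Step 1: ref 7 -> HIT, frames=[7,-,-]
Step 2: ref 1 -> FAULT, frames=[7,1,-]
Step 3: ref 5 -> FAULT, frames=[7,1,5]
Step 4: ref 2 -> FAULT, evict 7, frames=[2,1,5]
At step 4: evicted page 7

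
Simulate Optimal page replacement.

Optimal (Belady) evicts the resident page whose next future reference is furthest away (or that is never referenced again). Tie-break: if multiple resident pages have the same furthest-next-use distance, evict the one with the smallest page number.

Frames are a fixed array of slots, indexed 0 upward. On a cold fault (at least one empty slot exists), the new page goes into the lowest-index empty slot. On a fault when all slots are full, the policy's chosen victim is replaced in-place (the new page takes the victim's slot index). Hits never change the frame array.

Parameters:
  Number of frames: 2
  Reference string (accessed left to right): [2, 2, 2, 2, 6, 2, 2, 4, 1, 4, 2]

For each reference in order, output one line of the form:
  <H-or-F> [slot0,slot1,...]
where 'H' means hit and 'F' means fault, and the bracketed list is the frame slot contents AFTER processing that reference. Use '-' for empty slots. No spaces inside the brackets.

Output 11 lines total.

F [2,-]
H [2,-]
H [2,-]
H [2,-]
F [2,6]
H [2,6]
H [2,6]
F [2,4]
F [1,4]
H [1,4]
F [2,4]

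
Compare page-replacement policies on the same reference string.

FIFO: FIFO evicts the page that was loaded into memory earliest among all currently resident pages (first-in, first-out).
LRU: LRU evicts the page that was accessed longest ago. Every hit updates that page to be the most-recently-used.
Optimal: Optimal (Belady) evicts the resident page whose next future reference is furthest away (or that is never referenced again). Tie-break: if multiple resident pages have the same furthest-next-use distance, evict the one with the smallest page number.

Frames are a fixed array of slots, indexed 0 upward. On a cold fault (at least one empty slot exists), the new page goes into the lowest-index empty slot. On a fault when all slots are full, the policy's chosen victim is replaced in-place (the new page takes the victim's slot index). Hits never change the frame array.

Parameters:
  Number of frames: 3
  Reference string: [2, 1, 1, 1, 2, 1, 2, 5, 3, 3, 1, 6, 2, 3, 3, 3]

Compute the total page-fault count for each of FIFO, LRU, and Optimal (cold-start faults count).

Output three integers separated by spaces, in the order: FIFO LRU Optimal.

--- FIFO ---
  step 0: ref 2 -> FAULT, frames=[2,-,-] (faults so far: 1)
  step 1: ref 1 -> FAULT, frames=[2,1,-] (faults so far: 2)
  step 2: ref 1 -> HIT, frames=[2,1,-] (faults so far: 2)
  step 3: ref 1 -> HIT, frames=[2,1,-] (faults so far: 2)
  step 4: ref 2 -> HIT, frames=[2,1,-] (faults so far: 2)
  step 5: ref 1 -> HIT, frames=[2,1,-] (faults so far: 2)
  step 6: ref 2 -> HIT, frames=[2,1,-] (faults so far: 2)
  step 7: ref 5 -> FAULT, frames=[2,1,5] (faults so far: 3)
  step 8: ref 3 -> FAULT, evict 2, frames=[3,1,5] (faults so far: 4)
  step 9: ref 3 -> HIT, frames=[3,1,5] (faults so far: 4)
  step 10: ref 1 -> HIT, frames=[3,1,5] (faults so far: 4)
  step 11: ref 6 -> FAULT, evict 1, frames=[3,6,5] (faults so far: 5)
  step 12: ref 2 -> FAULT, evict 5, frames=[3,6,2] (faults so far: 6)
  step 13: ref 3 -> HIT, frames=[3,6,2] (faults so far: 6)
  step 14: ref 3 -> HIT, frames=[3,6,2] (faults so far: 6)
  step 15: ref 3 -> HIT, frames=[3,6,2] (faults so far: 6)
  FIFO total faults: 6
--- LRU ---
  step 0: ref 2 -> FAULT, frames=[2,-,-] (faults so far: 1)
  step 1: ref 1 -> FAULT, frames=[2,1,-] (faults so far: 2)
  step 2: ref 1 -> HIT, frames=[2,1,-] (faults so far: 2)
  step 3: ref 1 -> HIT, frames=[2,1,-] (faults so far: 2)
  step 4: ref 2 -> HIT, frames=[2,1,-] (faults so far: 2)
  step 5: ref 1 -> HIT, frames=[2,1,-] (faults so far: 2)
  step 6: ref 2 -> HIT, frames=[2,1,-] (faults so far: 2)
  step 7: ref 5 -> FAULT, frames=[2,1,5] (faults so far: 3)
  step 8: ref 3 -> FAULT, evict 1, frames=[2,3,5] (faults so far: 4)
  step 9: ref 3 -> HIT, frames=[2,3,5] (faults so far: 4)
  step 10: ref 1 -> FAULT, evict 2, frames=[1,3,5] (faults so far: 5)
  step 11: ref 6 -> FAULT, evict 5, frames=[1,3,6] (faults so far: 6)
  step 12: ref 2 -> FAULT, evict 3, frames=[1,2,6] (faults so far: 7)
  step 13: ref 3 -> FAULT, evict 1, frames=[3,2,6] (faults so far: 8)
  step 14: ref 3 -> HIT, frames=[3,2,6] (faults so far: 8)
  step 15: ref 3 -> HIT, frames=[3,2,6] (faults so far: 8)
  LRU total faults: 8
--- Optimal ---
  step 0: ref 2 -> FAULT, frames=[2,-,-] (faults so far: 1)
  step 1: ref 1 -> FAULT, frames=[2,1,-] (faults so far: 2)
  step 2: ref 1 -> HIT, frames=[2,1,-] (faults so far: 2)
  step 3: ref 1 -> HIT, frames=[2,1,-] (faults so far: 2)
  step 4: ref 2 -> HIT, frames=[2,1,-] (faults so far: 2)
  step 5: ref 1 -> HIT, frames=[2,1,-] (faults so far: 2)
  step 6: ref 2 -> HIT, frames=[2,1,-] (faults so far: 2)
  step 7: ref 5 -> FAULT, frames=[2,1,5] (faults so far: 3)
  step 8: ref 3 -> FAULT, evict 5, frames=[2,1,3] (faults so far: 4)
  step 9: ref 3 -> HIT, frames=[2,1,3] (faults so far: 4)
  step 10: ref 1 -> HIT, frames=[2,1,3] (faults so far: 4)
  step 11: ref 6 -> FAULT, evict 1, frames=[2,6,3] (faults so far: 5)
  step 12: ref 2 -> HIT, frames=[2,6,3] (faults so far: 5)
  step 13: ref 3 -> HIT, frames=[2,6,3] (faults so far: 5)
  step 14: ref 3 -> HIT, frames=[2,6,3] (faults so far: 5)
  step 15: ref 3 -> HIT, frames=[2,6,3] (faults so far: 5)
  Optimal total faults: 5

Answer: 6 8 5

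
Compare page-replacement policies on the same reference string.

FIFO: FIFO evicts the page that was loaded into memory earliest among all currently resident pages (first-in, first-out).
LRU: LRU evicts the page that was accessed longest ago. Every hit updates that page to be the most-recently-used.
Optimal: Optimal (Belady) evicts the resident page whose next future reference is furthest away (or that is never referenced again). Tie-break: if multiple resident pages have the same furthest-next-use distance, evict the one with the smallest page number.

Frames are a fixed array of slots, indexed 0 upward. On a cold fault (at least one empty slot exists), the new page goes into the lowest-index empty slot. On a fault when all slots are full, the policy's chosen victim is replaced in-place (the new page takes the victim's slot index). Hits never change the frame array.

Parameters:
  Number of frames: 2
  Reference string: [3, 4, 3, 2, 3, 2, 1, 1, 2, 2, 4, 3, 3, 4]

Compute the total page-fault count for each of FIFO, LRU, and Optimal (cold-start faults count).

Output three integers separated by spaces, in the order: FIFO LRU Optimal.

Answer: 8 6 6

Derivation:
--- FIFO ---
  step 0: ref 3 -> FAULT, frames=[3,-] (faults so far: 1)
  step 1: ref 4 -> FAULT, frames=[3,4] (faults so far: 2)
  step 2: ref 3 -> HIT, frames=[3,4] (faults so far: 2)
  step 3: ref 2 -> FAULT, evict 3, frames=[2,4] (faults so far: 3)
  step 4: ref 3 -> FAULT, evict 4, frames=[2,3] (faults so far: 4)
  step 5: ref 2 -> HIT, frames=[2,3] (faults so far: 4)
  step 6: ref 1 -> FAULT, evict 2, frames=[1,3] (faults so far: 5)
  step 7: ref 1 -> HIT, frames=[1,3] (faults so far: 5)
  step 8: ref 2 -> FAULT, evict 3, frames=[1,2] (faults so far: 6)
  step 9: ref 2 -> HIT, frames=[1,2] (faults so far: 6)
  step 10: ref 4 -> FAULT, evict 1, frames=[4,2] (faults so far: 7)
  step 11: ref 3 -> FAULT, evict 2, frames=[4,3] (faults so far: 8)
  step 12: ref 3 -> HIT, frames=[4,3] (faults so far: 8)
  step 13: ref 4 -> HIT, frames=[4,3] (faults so far: 8)
  FIFO total faults: 8
--- LRU ---
  step 0: ref 3 -> FAULT, frames=[3,-] (faults so far: 1)
  step 1: ref 4 -> FAULT, frames=[3,4] (faults so far: 2)
  step 2: ref 3 -> HIT, frames=[3,4] (faults so far: 2)
  step 3: ref 2 -> FAULT, evict 4, frames=[3,2] (faults so far: 3)
  step 4: ref 3 -> HIT, frames=[3,2] (faults so far: 3)
  step 5: ref 2 -> HIT, frames=[3,2] (faults so far: 3)
  step 6: ref 1 -> FAULT, evict 3, frames=[1,2] (faults so far: 4)
  step 7: ref 1 -> HIT, frames=[1,2] (faults so far: 4)
  step 8: ref 2 -> HIT, frames=[1,2] (faults so far: 4)
  step 9: ref 2 -> HIT, frames=[1,2] (faults so far: 4)
  step 10: ref 4 -> FAULT, evict 1, frames=[4,2] (faults so far: 5)
  step 11: ref 3 -> FAULT, evict 2, frames=[4,3] (faults so far: 6)
  step 12: ref 3 -> HIT, frames=[4,3] (faults so far: 6)
  step 13: ref 4 -> HIT, frames=[4,3] (faults so far: 6)
  LRU total faults: 6
--- Optimal ---
  step 0: ref 3 -> FAULT, frames=[3,-] (faults so far: 1)
  step 1: ref 4 -> FAULT, frames=[3,4] (faults so far: 2)
  step 2: ref 3 -> HIT, frames=[3,4] (faults so far: 2)
  step 3: ref 2 -> FAULT, evict 4, frames=[3,2] (faults so far: 3)
  step 4: ref 3 -> HIT, frames=[3,2] (faults so far: 3)
  step 5: ref 2 -> HIT, frames=[3,2] (faults so far: 3)
  step 6: ref 1 -> FAULT, evict 3, frames=[1,2] (faults so far: 4)
  step 7: ref 1 -> HIT, frames=[1,2] (faults so far: 4)
  step 8: ref 2 -> HIT, frames=[1,2] (faults so far: 4)
  step 9: ref 2 -> HIT, frames=[1,2] (faults so far: 4)
  step 10: ref 4 -> FAULT, evict 1, frames=[4,2] (faults so far: 5)
  step 11: ref 3 -> FAULT, evict 2, frames=[4,3] (faults so far: 6)
  step 12: ref 3 -> HIT, frames=[4,3] (faults so far: 6)
  step 13: ref 4 -> HIT, frames=[4,3] (faults so far: 6)
  Optimal total faults: 6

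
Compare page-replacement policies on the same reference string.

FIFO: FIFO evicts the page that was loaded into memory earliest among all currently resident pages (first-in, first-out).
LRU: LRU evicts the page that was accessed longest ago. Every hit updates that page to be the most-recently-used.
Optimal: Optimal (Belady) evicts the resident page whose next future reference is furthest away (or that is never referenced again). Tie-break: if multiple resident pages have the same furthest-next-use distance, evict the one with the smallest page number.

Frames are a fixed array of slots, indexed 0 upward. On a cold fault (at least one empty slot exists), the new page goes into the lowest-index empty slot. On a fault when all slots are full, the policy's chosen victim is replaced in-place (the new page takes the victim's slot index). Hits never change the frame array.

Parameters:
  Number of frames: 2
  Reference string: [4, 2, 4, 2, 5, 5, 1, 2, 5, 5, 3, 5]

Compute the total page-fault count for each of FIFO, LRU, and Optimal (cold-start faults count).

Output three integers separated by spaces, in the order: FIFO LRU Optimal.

Answer: 7 7 6

Derivation:
--- FIFO ---
  step 0: ref 4 -> FAULT, frames=[4,-] (faults so far: 1)
  step 1: ref 2 -> FAULT, frames=[4,2] (faults so far: 2)
  step 2: ref 4 -> HIT, frames=[4,2] (faults so far: 2)
  step 3: ref 2 -> HIT, frames=[4,2] (faults so far: 2)
  step 4: ref 5 -> FAULT, evict 4, frames=[5,2] (faults so far: 3)
  step 5: ref 5 -> HIT, frames=[5,2] (faults so far: 3)
  step 6: ref 1 -> FAULT, evict 2, frames=[5,1] (faults so far: 4)
  step 7: ref 2 -> FAULT, evict 5, frames=[2,1] (faults so far: 5)
  step 8: ref 5 -> FAULT, evict 1, frames=[2,5] (faults so far: 6)
  step 9: ref 5 -> HIT, frames=[2,5] (faults so far: 6)
  step 10: ref 3 -> FAULT, evict 2, frames=[3,5] (faults so far: 7)
  step 11: ref 5 -> HIT, frames=[3,5] (faults so far: 7)
  FIFO total faults: 7
--- LRU ---
  step 0: ref 4 -> FAULT, frames=[4,-] (faults so far: 1)
  step 1: ref 2 -> FAULT, frames=[4,2] (faults so far: 2)
  step 2: ref 4 -> HIT, frames=[4,2] (faults so far: 2)
  step 3: ref 2 -> HIT, frames=[4,2] (faults so far: 2)
  step 4: ref 5 -> FAULT, evict 4, frames=[5,2] (faults so far: 3)
  step 5: ref 5 -> HIT, frames=[5,2] (faults so far: 3)
  step 6: ref 1 -> FAULT, evict 2, frames=[5,1] (faults so far: 4)
  step 7: ref 2 -> FAULT, evict 5, frames=[2,1] (faults so far: 5)
  step 8: ref 5 -> FAULT, evict 1, frames=[2,5] (faults so far: 6)
  step 9: ref 5 -> HIT, frames=[2,5] (faults so far: 6)
  step 10: ref 3 -> FAULT, evict 2, frames=[3,5] (faults so far: 7)
  step 11: ref 5 -> HIT, frames=[3,5] (faults so far: 7)
  LRU total faults: 7
--- Optimal ---
  step 0: ref 4 -> FAULT, frames=[4,-] (faults so far: 1)
  step 1: ref 2 -> FAULT, frames=[4,2] (faults so far: 2)
  step 2: ref 4 -> HIT, frames=[4,2] (faults so far: 2)
  step 3: ref 2 -> HIT, frames=[4,2] (faults so far: 2)
  step 4: ref 5 -> FAULT, evict 4, frames=[5,2] (faults so far: 3)
  step 5: ref 5 -> HIT, frames=[5,2] (faults so far: 3)
  step 6: ref 1 -> FAULT, evict 5, frames=[1,2] (faults so far: 4)
  step 7: ref 2 -> HIT, frames=[1,2] (faults so far: 4)
  step 8: ref 5 -> FAULT, evict 1, frames=[5,2] (faults so far: 5)
  step 9: ref 5 -> HIT, frames=[5,2] (faults so far: 5)
  step 10: ref 3 -> FAULT, evict 2, frames=[5,3] (faults so far: 6)
  step 11: ref 5 -> HIT, frames=[5,3] (faults so far: 6)
  Optimal total faults: 6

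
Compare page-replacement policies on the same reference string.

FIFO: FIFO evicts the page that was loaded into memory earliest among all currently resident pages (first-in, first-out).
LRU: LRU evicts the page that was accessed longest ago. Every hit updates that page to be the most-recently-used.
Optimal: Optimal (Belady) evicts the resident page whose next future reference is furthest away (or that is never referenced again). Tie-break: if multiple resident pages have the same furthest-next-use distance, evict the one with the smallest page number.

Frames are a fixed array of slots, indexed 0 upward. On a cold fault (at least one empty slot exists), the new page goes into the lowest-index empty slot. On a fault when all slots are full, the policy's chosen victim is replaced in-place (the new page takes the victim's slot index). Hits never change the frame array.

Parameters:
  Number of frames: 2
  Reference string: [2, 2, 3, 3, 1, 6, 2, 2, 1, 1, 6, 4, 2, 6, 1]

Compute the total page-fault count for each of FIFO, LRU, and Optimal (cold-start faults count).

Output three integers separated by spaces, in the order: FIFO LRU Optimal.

Answer: 11 11 8

Derivation:
--- FIFO ---
  step 0: ref 2 -> FAULT, frames=[2,-] (faults so far: 1)
  step 1: ref 2 -> HIT, frames=[2,-] (faults so far: 1)
  step 2: ref 3 -> FAULT, frames=[2,3] (faults so far: 2)
  step 3: ref 3 -> HIT, frames=[2,3] (faults so far: 2)
  step 4: ref 1 -> FAULT, evict 2, frames=[1,3] (faults so far: 3)
  step 5: ref 6 -> FAULT, evict 3, frames=[1,6] (faults so far: 4)
  step 6: ref 2 -> FAULT, evict 1, frames=[2,6] (faults so far: 5)
  step 7: ref 2 -> HIT, frames=[2,6] (faults so far: 5)
  step 8: ref 1 -> FAULT, evict 6, frames=[2,1] (faults so far: 6)
  step 9: ref 1 -> HIT, frames=[2,1] (faults so far: 6)
  step 10: ref 6 -> FAULT, evict 2, frames=[6,1] (faults so far: 7)
  step 11: ref 4 -> FAULT, evict 1, frames=[6,4] (faults so far: 8)
  step 12: ref 2 -> FAULT, evict 6, frames=[2,4] (faults so far: 9)
  step 13: ref 6 -> FAULT, evict 4, frames=[2,6] (faults so far: 10)
  step 14: ref 1 -> FAULT, evict 2, frames=[1,6] (faults so far: 11)
  FIFO total faults: 11
--- LRU ---
  step 0: ref 2 -> FAULT, frames=[2,-] (faults so far: 1)
  step 1: ref 2 -> HIT, frames=[2,-] (faults so far: 1)
  step 2: ref 3 -> FAULT, frames=[2,3] (faults so far: 2)
  step 3: ref 3 -> HIT, frames=[2,3] (faults so far: 2)
  step 4: ref 1 -> FAULT, evict 2, frames=[1,3] (faults so far: 3)
  step 5: ref 6 -> FAULT, evict 3, frames=[1,6] (faults so far: 4)
  step 6: ref 2 -> FAULT, evict 1, frames=[2,6] (faults so far: 5)
  step 7: ref 2 -> HIT, frames=[2,6] (faults so far: 5)
  step 8: ref 1 -> FAULT, evict 6, frames=[2,1] (faults so far: 6)
  step 9: ref 1 -> HIT, frames=[2,1] (faults so far: 6)
  step 10: ref 6 -> FAULT, evict 2, frames=[6,1] (faults so far: 7)
  step 11: ref 4 -> FAULT, evict 1, frames=[6,4] (faults so far: 8)
  step 12: ref 2 -> FAULT, evict 6, frames=[2,4] (faults so far: 9)
  step 13: ref 6 -> FAULT, evict 4, frames=[2,6] (faults so far: 10)
  step 14: ref 1 -> FAULT, evict 2, frames=[1,6] (faults so far: 11)
  LRU total faults: 11
--- Optimal ---
  step 0: ref 2 -> FAULT, frames=[2,-] (faults so far: 1)
  step 1: ref 2 -> HIT, frames=[2,-] (faults so far: 1)
  step 2: ref 3 -> FAULT, frames=[2,3] (faults so far: 2)
  step 3: ref 3 -> HIT, frames=[2,3] (faults so far: 2)
  step 4: ref 1 -> FAULT, evict 3, frames=[2,1] (faults so far: 3)
  step 5: ref 6 -> FAULT, evict 1, frames=[2,6] (faults so far: 4)
  step 6: ref 2 -> HIT, frames=[2,6] (faults so far: 4)
  step 7: ref 2 -> HIT, frames=[2,6] (faults so far: 4)
  step 8: ref 1 -> FAULT, evict 2, frames=[1,6] (faults so far: 5)
  step 9: ref 1 -> HIT, frames=[1,6] (faults so far: 5)
  step 10: ref 6 -> HIT, frames=[1,6] (faults so far: 5)
  step 11: ref 4 -> FAULT, evict 1, frames=[4,6] (faults so far: 6)
  step 12: ref 2 -> FAULT, evict 4, frames=[2,6] (faults so far: 7)
  step 13: ref 6 -> HIT, frames=[2,6] (faults so far: 7)
  step 14: ref 1 -> FAULT, evict 2, frames=[1,6] (faults so far: 8)
  Optimal total faults: 8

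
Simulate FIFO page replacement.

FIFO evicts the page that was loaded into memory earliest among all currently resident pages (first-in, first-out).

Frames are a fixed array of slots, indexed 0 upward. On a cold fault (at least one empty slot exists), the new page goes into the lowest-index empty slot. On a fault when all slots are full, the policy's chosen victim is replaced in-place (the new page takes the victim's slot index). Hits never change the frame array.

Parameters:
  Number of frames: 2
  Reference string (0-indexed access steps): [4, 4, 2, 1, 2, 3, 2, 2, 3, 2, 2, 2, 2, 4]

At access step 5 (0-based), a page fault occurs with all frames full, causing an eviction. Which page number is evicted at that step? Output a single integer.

Step 0: ref 4 -> FAULT, frames=[4,-]
Step 1: ref 4 -> HIT, frames=[4,-]
Step 2: ref 2 -> FAULT, frames=[4,2]
Step 3: ref 1 -> FAULT, evict 4, frames=[1,2]
Step 4: ref 2 -> HIT, frames=[1,2]
Step 5: ref 3 -> FAULT, evict 2, frames=[1,3]
At step 5: evicted page 2

Answer: 2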